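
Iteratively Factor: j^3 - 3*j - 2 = (j + 1)*(j^2 - j - 2) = (j - 2)*(j + 1)*(j + 1)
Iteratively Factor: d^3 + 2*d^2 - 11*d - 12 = (d - 3)*(d^2 + 5*d + 4) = (d - 3)*(d + 4)*(d + 1)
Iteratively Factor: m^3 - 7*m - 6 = (m + 2)*(m^2 - 2*m - 3) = (m + 1)*(m + 2)*(m - 3)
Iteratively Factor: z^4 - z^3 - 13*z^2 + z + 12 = (z + 1)*(z^3 - 2*z^2 - 11*z + 12) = (z - 1)*(z + 1)*(z^2 - z - 12) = (z - 1)*(z + 1)*(z + 3)*(z - 4)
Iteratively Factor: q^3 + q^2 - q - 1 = (q + 1)*(q^2 - 1) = (q - 1)*(q + 1)*(q + 1)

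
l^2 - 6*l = l*(l - 6)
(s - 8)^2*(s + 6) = s^3 - 10*s^2 - 32*s + 384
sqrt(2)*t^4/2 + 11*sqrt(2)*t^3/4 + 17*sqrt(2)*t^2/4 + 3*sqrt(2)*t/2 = t*(t + 1/2)*(t + 3)*(sqrt(2)*t/2 + sqrt(2))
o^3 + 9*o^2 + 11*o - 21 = (o - 1)*(o + 3)*(o + 7)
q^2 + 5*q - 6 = (q - 1)*(q + 6)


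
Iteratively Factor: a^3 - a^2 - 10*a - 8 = (a + 1)*(a^2 - 2*a - 8) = (a + 1)*(a + 2)*(a - 4)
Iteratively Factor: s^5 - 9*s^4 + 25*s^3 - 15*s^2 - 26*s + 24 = (s - 3)*(s^4 - 6*s^3 + 7*s^2 + 6*s - 8) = (s - 3)*(s - 2)*(s^3 - 4*s^2 - s + 4) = (s - 3)*(s - 2)*(s - 1)*(s^2 - 3*s - 4) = (s - 4)*(s - 3)*(s - 2)*(s - 1)*(s + 1)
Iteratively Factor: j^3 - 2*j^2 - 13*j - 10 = (j + 2)*(j^2 - 4*j - 5) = (j - 5)*(j + 2)*(j + 1)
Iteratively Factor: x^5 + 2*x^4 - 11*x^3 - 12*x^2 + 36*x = (x)*(x^4 + 2*x^3 - 11*x^2 - 12*x + 36) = x*(x - 2)*(x^3 + 4*x^2 - 3*x - 18) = x*(x - 2)*(x + 3)*(x^2 + x - 6) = x*(x - 2)^2*(x + 3)*(x + 3)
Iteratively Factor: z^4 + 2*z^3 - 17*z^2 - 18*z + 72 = (z + 4)*(z^3 - 2*z^2 - 9*z + 18) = (z - 3)*(z + 4)*(z^2 + z - 6) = (z - 3)*(z + 3)*(z + 4)*(z - 2)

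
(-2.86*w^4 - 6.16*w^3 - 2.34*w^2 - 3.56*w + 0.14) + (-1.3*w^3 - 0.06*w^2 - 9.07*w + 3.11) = -2.86*w^4 - 7.46*w^3 - 2.4*w^2 - 12.63*w + 3.25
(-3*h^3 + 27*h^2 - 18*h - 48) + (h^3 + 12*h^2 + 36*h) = -2*h^3 + 39*h^2 + 18*h - 48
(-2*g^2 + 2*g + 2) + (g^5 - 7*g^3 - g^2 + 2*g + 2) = g^5 - 7*g^3 - 3*g^2 + 4*g + 4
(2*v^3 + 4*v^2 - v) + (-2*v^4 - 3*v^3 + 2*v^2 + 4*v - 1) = -2*v^4 - v^3 + 6*v^2 + 3*v - 1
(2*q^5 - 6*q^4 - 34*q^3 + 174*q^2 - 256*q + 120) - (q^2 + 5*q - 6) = 2*q^5 - 6*q^4 - 34*q^3 + 173*q^2 - 261*q + 126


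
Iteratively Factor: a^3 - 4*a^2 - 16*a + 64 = (a + 4)*(a^2 - 8*a + 16) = (a - 4)*(a + 4)*(a - 4)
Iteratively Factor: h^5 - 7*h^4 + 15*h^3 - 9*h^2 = (h - 1)*(h^4 - 6*h^3 + 9*h^2) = (h - 3)*(h - 1)*(h^3 - 3*h^2) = (h - 3)^2*(h - 1)*(h^2) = h*(h - 3)^2*(h - 1)*(h)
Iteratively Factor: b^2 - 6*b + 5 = (b - 5)*(b - 1)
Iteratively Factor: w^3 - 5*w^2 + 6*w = (w - 2)*(w^2 - 3*w) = w*(w - 2)*(w - 3)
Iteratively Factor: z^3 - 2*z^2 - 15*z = (z - 5)*(z^2 + 3*z) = z*(z - 5)*(z + 3)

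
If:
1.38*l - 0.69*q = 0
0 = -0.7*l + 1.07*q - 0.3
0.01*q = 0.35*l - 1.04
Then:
No Solution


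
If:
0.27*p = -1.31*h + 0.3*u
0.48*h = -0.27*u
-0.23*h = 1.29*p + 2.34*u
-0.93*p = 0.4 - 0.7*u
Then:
No Solution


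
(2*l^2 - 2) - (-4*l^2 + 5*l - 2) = 6*l^2 - 5*l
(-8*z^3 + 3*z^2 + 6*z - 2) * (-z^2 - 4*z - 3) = 8*z^5 + 29*z^4 + 6*z^3 - 31*z^2 - 10*z + 6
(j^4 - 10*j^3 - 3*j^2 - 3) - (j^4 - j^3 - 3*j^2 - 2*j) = -9*j^3 + 2*j - 3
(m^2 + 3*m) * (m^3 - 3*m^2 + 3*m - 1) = m^5 - 6*m^3 + 8*m^2 - 3*m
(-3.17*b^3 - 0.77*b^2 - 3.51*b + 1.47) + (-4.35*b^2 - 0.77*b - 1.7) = -3.17*b^3 - 5.12*b^2 - 4.28*b - 0.23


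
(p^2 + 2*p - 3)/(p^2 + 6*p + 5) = (p^2 + 2*p - 3)/(p^2 + 6*p + 5)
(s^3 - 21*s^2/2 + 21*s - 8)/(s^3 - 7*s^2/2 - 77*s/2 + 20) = (s - 2)/(s + 5)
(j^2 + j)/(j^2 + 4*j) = (j + 1)/(j + 4)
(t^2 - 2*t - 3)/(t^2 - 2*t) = (t^2 - 2*t - 3)/(t*(t - 2))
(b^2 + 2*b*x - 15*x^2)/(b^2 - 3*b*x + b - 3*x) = (b + 5*x)/(b + 1)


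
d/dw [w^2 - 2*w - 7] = 2*w - 2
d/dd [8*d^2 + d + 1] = 16*d + 1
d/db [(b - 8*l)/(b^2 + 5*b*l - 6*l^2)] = (b^2 + 5*b*l - 6*l^2 - (b - 8*l)*(2*b + 5*l))/(b^2 + 5*b*l - 6*l^2)^2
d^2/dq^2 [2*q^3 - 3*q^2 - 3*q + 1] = 12*q - 6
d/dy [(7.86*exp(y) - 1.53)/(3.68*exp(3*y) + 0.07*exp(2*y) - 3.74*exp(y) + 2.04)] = (-57.8496*exp(3*y) + 16.341*exp(2*y) + 0.214200000000002*exp(y) + 10.3122)*exp(y)/(13.5424*exp(6*y) + 0.5152*exp(5*y) - 27.5215*exp(4*y) + 14.4908*exp(3*y) + 14.2732*exp(2*y) - 15.2592*exp(y) + 4.1616)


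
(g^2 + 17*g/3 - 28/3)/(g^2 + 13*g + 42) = (g - 4/3)/(g + 6)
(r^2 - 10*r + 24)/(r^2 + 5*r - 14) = (r^2 - 10*r + 24)/(r^2 + 5*r - 14)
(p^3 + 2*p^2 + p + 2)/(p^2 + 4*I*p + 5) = (p^2 + p*(2 + I) + 2*I)/(p + 5*I)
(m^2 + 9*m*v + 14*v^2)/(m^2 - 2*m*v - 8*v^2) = (-m - 7*v)/(-m + 4*v)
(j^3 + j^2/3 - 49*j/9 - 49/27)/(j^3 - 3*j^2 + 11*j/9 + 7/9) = (j + 7/3)/(j - 1)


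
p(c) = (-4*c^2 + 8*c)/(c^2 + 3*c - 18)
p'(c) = (8 - 8*c)/(c^2 + 3*c - 18) + (-2*c - 3)*(-4*c^2 + 8*c)/(c^2 + 3*c - 18)^2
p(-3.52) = 4.81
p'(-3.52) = -3.44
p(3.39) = -5.15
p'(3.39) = 8.52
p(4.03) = -3.17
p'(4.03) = 1.04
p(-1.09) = 0.67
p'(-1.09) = -0.81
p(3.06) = -23.87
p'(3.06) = 370.11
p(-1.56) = 1.10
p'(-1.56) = -1.02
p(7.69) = -2.73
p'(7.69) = -0.05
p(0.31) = -0.12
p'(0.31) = -0.35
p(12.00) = -2.96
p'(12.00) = -0.05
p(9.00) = -2.80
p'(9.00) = -0.06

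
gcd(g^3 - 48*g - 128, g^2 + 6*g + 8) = g + 4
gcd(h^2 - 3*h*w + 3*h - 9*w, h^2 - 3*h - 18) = h + 3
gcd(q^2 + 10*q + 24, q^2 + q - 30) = q + 6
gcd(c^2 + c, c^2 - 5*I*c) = c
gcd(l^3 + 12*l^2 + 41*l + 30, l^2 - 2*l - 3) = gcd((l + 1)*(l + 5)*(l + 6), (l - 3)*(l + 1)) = l + 1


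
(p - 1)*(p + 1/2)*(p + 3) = p^3 + 5*p^2/2 - 2*p - 3/2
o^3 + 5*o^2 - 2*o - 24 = (o - 2)*(o + 3)*(o + 4)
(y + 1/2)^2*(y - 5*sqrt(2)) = y^3 - 5*sqrt(2)*y^2 + y^2 - 5*sqrt(2)*y + y/4 - 5*sqrt(2)/4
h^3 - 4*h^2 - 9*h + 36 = (h - 4)*(h - 3)*(h + 3)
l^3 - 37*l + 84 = (l - 4)*(l - 3)*(l + 7)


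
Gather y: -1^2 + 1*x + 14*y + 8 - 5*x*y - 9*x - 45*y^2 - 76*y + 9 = -8*x - 45*y^2 + y*(-5*x - 62) + 16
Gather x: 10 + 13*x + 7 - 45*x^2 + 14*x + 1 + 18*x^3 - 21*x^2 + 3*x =18*x^3 - 66*x^2 + 30*x + 18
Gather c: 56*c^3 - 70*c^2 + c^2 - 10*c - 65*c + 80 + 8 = 56*c^3 - 69*c^2 - 75*c + 88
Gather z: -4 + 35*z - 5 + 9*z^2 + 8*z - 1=9*z^2 + 43*z - 10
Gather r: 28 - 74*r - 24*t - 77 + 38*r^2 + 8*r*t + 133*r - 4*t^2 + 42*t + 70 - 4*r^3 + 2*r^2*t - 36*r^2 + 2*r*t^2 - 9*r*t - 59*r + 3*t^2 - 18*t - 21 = -4*r^3 + r^2*(2*t + 2) + r*(2*t^2 - t) - t^2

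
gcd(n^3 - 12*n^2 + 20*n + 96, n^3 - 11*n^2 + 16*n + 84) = n^2 - 4*n - 12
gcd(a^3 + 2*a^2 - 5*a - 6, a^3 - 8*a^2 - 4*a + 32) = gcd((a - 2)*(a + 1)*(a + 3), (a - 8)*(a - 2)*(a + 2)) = a - 2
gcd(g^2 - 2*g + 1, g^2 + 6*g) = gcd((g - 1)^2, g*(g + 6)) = 1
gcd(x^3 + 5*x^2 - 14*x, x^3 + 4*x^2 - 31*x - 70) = x + 7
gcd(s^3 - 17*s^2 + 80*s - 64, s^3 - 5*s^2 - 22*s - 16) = s - 8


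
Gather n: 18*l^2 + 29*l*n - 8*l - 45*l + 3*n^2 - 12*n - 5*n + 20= 18*l^2 - 53*l + 3*n^2 + n*(29*l - 17) + 20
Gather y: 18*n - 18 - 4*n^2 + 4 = -4*n^2 + 18*n - 14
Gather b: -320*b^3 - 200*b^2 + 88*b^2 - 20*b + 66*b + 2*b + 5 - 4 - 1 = -320*b^3 - 112*b^2 + 48*b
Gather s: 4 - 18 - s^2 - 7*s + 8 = -s^2 - 7*s - 6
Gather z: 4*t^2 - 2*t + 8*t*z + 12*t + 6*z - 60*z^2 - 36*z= 4*t^2 + 10*t - 60*z^2 + z*(8*t - 30)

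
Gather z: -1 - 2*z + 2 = 1 - 2*z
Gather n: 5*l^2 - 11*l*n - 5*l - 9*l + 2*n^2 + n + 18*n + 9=5*l^2 - 14*l + 2*n^2 + n*(19 - 11*l) + 9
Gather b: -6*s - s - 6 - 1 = -7*s - 7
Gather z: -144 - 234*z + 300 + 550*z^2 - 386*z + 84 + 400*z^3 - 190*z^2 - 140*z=400*z^3 + 360*z^2 - 760*z + 240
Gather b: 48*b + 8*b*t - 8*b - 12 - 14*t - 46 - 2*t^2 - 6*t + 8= b*(8*t + 40) - 2*t^2 - 20*t - 50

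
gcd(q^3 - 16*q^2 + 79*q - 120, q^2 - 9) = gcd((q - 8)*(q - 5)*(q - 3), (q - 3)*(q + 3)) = q - 3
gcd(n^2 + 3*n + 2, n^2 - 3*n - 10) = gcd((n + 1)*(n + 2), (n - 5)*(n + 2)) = n + 2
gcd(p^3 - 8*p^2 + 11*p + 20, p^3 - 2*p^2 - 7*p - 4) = p^2 - 3*p - 4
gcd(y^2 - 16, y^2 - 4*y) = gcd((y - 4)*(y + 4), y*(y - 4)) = y - 4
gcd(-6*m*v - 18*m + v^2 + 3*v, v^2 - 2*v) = 1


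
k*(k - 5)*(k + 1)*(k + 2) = k^4 - 2*k^3 - 13*k^2 - 10*k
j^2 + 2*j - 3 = (j - 1)*(j + 3)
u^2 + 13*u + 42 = (u + 6)*(u + 7)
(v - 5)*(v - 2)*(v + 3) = v^3 - 4*v^2 - 11*v + 30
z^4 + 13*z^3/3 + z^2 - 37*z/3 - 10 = (z - 5/3)*(z + 1)*(z + 2)*(z + 3)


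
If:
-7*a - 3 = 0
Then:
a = -3/7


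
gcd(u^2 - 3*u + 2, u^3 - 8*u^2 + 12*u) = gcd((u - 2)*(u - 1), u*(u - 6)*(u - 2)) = u - 2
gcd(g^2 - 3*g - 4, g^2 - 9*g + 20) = g - 4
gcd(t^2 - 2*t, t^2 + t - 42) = 1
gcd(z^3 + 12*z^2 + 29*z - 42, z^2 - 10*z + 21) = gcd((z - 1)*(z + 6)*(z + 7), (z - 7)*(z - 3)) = 1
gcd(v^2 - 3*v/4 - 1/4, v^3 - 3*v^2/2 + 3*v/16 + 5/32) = v + 1/4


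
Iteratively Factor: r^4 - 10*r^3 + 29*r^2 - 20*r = (r - 1)*(r^3 - 9*r^2 + 20*r) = (r - 4)*(r - 1)*(r^2 - 5*r) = (r - 5)*(r - 4)*(r - 1)*(r)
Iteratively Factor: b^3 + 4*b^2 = (b)*(b^2 + 4*b) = b^2*(b + 4)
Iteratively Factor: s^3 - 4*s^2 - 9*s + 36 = (s - 3)*(s^2 - s - 12) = (s - 4)*(s - 3)*(s + 3)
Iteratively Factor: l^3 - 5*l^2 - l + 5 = (l + 1)*(l^2 - 6*l + 5) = (l - 5)*(l + 1)*(l - 1)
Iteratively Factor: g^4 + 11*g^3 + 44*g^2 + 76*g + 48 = (g + 4)*(g^3 + 7*g^2 + 16*g + 12) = (g + 2)*(g + 4)*(g^2 + 5*g + 6) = (g + 2)^2*(g + 4)*(g + 3)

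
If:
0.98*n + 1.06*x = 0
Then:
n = -1.08163265306122*x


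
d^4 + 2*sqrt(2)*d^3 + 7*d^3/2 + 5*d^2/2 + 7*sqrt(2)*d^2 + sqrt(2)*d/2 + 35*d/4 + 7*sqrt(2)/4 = (d + 7/2)*(d + sqrt(2)/2)^2*(d + sqrt(2))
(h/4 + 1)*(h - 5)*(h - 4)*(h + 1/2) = h^4/4 - 9*h^3/8 - 37*h^2/8 + 18*h + 10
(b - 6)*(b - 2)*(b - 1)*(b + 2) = b^4 - 7*b^3 + 2*b^2 + 28*b - 24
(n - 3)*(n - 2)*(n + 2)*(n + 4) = n^4 + n^3 - 16*n^2 - 4*n + 48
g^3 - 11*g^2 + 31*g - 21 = (g - 7)*(g - 3)*(g - 1)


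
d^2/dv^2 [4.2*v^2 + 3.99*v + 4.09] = 8.40000000000000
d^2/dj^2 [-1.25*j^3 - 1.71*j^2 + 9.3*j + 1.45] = -7.5*j - 3.42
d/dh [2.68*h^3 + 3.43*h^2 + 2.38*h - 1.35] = 8.04*h^2 + 6.86*h + 2.38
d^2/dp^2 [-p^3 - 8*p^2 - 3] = -6*p - 16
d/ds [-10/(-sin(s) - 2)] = -10*cos(s)/(sin(s) + 2)^2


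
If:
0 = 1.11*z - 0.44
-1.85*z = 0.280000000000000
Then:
No Solution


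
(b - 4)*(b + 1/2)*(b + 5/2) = b^3 - b^2 - 43*b/4 - 5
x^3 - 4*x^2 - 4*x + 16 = (x - 4)*(x - 2)*(x + 2)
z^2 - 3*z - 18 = (z - 6)*(z + 3)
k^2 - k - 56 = (k - 8)*(k + 7)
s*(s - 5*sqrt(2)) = s^2 - 5*sqrt(2)*s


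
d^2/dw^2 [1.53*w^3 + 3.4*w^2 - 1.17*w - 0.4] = 9.18*w + 6.8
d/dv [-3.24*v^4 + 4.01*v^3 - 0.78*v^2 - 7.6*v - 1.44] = -12.96*v^3 + 12.03*v^2 - 1.56*v - 7.6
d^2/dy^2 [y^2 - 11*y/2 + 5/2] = 2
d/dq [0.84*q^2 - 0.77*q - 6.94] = 1.68*q - 0.77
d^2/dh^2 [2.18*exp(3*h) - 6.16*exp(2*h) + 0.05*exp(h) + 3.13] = (19.62*exp(2*h) - 24.64*exp(h) + 0.05)*exp(h)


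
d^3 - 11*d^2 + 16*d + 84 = (d - 7)*(d - 6)*(d + 2)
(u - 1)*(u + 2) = u^2 + u - 2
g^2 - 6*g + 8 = (g - 4)*(g - 2)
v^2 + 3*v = v*(v + 3)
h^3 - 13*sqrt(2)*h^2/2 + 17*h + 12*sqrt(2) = (h - 4*sqrt(2))*(h - 3*sqrt(2))*(h + sqrt(2)/2)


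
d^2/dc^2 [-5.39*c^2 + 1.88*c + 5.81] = -10.7800000000000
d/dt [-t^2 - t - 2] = -2*t - 1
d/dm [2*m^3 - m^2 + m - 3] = 6*m^2 - 2*m + 1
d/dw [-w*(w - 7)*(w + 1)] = -3*w^2 + 12*w + 7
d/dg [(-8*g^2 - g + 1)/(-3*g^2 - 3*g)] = (7*g^2 + 2*g + 1)/(3*g^2*(g^2 + 2*g + 1))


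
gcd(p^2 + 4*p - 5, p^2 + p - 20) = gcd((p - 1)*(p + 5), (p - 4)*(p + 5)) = p + 5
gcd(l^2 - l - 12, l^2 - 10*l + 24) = l - 4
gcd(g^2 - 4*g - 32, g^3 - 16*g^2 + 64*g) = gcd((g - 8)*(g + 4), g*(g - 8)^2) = g - 8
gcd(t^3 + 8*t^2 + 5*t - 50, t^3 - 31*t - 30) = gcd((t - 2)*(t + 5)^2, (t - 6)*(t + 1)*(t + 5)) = t + 5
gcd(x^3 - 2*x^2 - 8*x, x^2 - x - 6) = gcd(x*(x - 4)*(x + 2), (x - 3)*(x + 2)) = x + 2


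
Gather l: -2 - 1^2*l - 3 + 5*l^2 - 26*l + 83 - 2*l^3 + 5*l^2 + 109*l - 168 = -2*l^3 + 10*l^2 + 82*l - 90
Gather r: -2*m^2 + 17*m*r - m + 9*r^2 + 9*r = -2*m^2 - m + 9*r^2 + r*(17*m + 9)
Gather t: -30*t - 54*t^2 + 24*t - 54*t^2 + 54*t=-108*t^2 + 48*t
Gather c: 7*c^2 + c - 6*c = 7*c^2 - 5*c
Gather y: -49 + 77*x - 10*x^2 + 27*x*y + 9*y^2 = -10*x^2 + 27*x*y + 77*x + 9*y^2 - 49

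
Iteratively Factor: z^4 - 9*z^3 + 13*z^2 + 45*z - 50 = (z - 5)*(z^3 - 4*z^2 - 7*z + 10) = (z - 5)*(z + 2)*(z^2 - 6*z + 5) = (z - 5)*(z - 1)*(z + 2)*(z - 5)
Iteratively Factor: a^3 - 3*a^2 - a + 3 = (a + 1)*(a^2 - 4*a + 3) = (a - 1)*(a + 1)*(a - 3)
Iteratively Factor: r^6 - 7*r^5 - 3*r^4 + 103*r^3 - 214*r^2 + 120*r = (r)*(r^5 - 7*r^4 - 3*r^3 + 103*r^2 - 214*r + 120) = r*(r - 2)*(r^4 - 5*r^3 - 13*r^2 + 77*r - 60) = r*(r - 2)*(r - 1)*(r^3 - 4*r^2 - 17*r + 60) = r*(r - 5)*(r - 2)*(r - 1)*(r^2 + r - 12) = r*(r - 5)*(r - 2)*(r - 1)*(r + 4)*(r - 3)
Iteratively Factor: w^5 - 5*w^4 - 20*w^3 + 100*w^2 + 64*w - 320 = (w - 5)*(w^4 - 20*w^2 + 64) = (w - 5)*(w + 2)*(w^3 - 2*w^2 - 16*w + 32) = (w - 5)*(w - 2)*(w + 2)*(w^2 - 16) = (w - 5)*(w - 4)*(w - 2)*(w + 2)*(w + 4)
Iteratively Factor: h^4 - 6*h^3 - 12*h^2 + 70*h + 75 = (h - 5)*(h^3 - h^2 - 17*h - 15) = (h - 5)*(h + 1)*(h^2 - 2*h - 15) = (h - 5)^2*(h + 1)*(h + 3)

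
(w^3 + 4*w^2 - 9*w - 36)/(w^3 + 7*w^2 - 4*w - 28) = (w^3 + 4*w^2 - 9*w - 36)/(w^3 + 7*w^2 - 4*w - 28)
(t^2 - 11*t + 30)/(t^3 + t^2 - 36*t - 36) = (t - 5)/(t^2 + 7*t + 6)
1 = 1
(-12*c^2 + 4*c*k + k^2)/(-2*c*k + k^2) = (6*c + k)/k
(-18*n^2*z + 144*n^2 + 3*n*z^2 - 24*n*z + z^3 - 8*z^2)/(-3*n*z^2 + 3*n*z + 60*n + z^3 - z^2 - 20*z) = (6*n*z - 48*n + z^2 - 8*z)/(z^2 - z - 20)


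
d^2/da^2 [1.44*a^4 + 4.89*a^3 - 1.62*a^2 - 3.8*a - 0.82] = 17.28*a^2 + 29.34*a - 3.24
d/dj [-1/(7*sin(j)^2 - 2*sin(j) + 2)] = 2*(7*sin(j) - 1)*cos(j)/(7*sin(j)^2 - 2*sin(j) + 2)^2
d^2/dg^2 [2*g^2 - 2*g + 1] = 4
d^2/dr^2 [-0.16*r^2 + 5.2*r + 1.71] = -0.320000000000000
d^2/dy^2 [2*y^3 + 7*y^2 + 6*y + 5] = 12*y + 14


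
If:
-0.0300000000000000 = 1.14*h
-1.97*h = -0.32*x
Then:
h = -0.03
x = -0.16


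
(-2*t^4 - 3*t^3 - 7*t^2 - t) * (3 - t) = 2*t^5 - 3*t^4 - 2*t^3 - 20*t^2 - 3*t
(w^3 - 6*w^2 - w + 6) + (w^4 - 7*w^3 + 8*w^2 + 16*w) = w^4 - 6*w^3 + 2*w^2 + 15*w + 6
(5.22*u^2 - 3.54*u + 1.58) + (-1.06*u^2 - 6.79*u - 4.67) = 4.16*u^2 - 10.33*u - 3.09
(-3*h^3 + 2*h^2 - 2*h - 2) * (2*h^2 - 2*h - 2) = -6*h^5 + 10*h^4 - 2*h^3 - 4*h^2 + 8*h + 4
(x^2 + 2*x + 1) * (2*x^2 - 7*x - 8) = 2*x^4 - 3*x^3 - 20*x^2 - 23*x - 8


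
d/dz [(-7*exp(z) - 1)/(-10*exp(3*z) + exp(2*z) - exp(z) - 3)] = (-(7*exp(z) + 1)*(30*exp(2*z) - 2*exp(z) + 1) + 70*exp(3*z) - 7*exp(2*z) + 7*exp(z) + 21)*exp(z)/(10*exp(3*z) - exp(2*z) + exp(z) + 3)^2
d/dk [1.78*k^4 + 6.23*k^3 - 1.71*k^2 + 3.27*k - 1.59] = 7.12*k^3 + 18.69*k^2 - 3.42*k + 3.27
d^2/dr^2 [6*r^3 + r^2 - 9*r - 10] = 36*r + 2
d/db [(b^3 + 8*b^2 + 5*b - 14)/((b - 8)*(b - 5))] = (b^4 - 26*b^3 + 11*b^2 + 668*b + 18)/(b^4 - 26*b^3 + 249*b^2 - 1040*b + 1600)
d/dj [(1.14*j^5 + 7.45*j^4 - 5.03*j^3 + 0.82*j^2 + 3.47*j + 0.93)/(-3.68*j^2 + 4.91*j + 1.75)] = (-12.5856*j^6 - 32.4424*j^5 + 138.2239*j^4 + 2.75540000000001*j^3 - 9.6117*j^2 + 9.7148*j + 1.5062)/(13.5424*j^4 - 36.1376*j^3 + 11.2281*j^2 + 17.185*j + 3.0625)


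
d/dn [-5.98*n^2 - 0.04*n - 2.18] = -11.96*n - 0.04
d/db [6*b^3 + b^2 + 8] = 2*b*(9*b + 1)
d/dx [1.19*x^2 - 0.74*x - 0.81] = 2.38*x - 0.74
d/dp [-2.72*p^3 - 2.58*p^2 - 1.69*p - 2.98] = -8.16*p^2 - 5.16*p - 1.69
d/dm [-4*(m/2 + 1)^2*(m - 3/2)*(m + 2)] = (5 - 8*m)*(m + 2)^2/2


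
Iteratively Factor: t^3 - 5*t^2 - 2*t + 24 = (t + 2)*(t^2 - 7*t + 12) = (t - 4)*(t + 2)*(t - 3)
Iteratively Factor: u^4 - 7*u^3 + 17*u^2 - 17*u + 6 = (u - 1)*(u^3 - 6*u^2 + 11*u - 6) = (u - 3)*(u - 1)*(u^2 - 3*u + 2) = (u - 3)*(u - 1)^2*(u - 2)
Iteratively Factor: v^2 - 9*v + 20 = (v - 5)*(v - 4)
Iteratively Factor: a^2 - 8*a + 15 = (a - 5)*(a - 3)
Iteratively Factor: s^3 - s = (s + 1)*(s^2 - s) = (s - 1)*(s + 1)*(s)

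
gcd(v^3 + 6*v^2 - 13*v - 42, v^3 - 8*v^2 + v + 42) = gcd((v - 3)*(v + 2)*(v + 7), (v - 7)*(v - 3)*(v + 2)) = v^2 - v - 6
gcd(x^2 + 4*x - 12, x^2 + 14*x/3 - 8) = x + 6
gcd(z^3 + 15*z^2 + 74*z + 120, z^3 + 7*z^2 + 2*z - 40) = z^2 + 9*z + 20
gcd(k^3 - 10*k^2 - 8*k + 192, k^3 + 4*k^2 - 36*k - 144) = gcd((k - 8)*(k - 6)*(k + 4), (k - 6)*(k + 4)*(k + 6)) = k^2 - 2*k - 24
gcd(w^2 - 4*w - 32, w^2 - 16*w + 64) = w - 8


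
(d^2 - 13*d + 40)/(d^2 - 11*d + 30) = (d - 8)/(d - 6)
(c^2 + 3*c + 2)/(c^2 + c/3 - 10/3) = 3*(c + 1)/(3*c - 5)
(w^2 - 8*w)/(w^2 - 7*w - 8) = w/(w + 1)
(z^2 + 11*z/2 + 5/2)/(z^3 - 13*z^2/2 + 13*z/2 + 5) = (z + 5)/(z^2 - 7*z + 10)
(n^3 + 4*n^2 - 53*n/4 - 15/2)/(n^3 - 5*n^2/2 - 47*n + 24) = (4*n^2 - 8*n - 5)/(2*(2*n^2 - 17*n + 8))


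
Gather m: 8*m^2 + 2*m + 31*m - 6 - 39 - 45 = 8*m^2 + 33*m - 90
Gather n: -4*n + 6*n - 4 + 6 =2*n + 2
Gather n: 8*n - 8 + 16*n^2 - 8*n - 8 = 16*n^2 - 16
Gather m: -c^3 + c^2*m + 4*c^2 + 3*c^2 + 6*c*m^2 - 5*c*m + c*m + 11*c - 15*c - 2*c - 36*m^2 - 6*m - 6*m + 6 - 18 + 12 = -c^3 + 7*c^2 - 6*c + m^2*(6*c - 36) + m*(c^2 - 4*c - 12)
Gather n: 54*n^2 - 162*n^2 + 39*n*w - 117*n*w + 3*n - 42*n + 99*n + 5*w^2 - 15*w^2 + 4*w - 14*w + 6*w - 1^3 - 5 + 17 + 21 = -108*n^2 + n*(60 - 78*w) - 10*w^2 - 4*w + 32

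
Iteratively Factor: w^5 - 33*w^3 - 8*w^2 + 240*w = (w - 3)*(w^4 + 3*w^3 - 24*w^2 - 80*w) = (w - 3)*(w + 4)*(w^3 - w^2 - 20*w) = w*(w - 3)*(w + 4)*(w^2 - w - 20) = w*(w - 5)*(w - 3)*(w + 4)*(w + 4)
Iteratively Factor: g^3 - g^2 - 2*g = (g - 2)*(g^2 + g) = (g - 2)*(g + 1)*(g)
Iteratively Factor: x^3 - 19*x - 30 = (x + 2)*(x^2 - 2*x - 15) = (x + 2)*(x + 3)*(x - 5)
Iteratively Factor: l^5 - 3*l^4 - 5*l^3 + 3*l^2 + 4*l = (l - 1)*(l^4 - 2*l^3 - 7*l^2 - 4*l) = (l - 4)*(l - 1)*(l^3 + 2*l^2 + l) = l*(l - 4)*(l - 1)*(l^2 + 2*l + 1) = l*(l - 4)*(l - 1)*(l + 1)*(l + 1)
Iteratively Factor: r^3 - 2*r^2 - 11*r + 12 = (r - 1)*(r^2 - r - 12) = (r - 4)*(r - 1)*(r + 3)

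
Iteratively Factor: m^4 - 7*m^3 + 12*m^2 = (m - 4)*(m^3 - 3*m^2) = m*(m - 4)*(m^2 - 3*m) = m^2*(m - 4)*(m - 3)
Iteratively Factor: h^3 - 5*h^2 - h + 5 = (h - 1)*(h^2 - 4*h - 5) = (h - 5)*(h - 1)*(h + 1)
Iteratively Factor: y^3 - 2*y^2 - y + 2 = (y + 1)*(y^2 - 3*y + 2) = (y - 1)*(y + 1)*(y - 2)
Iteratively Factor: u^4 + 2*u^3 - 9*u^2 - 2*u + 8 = (u + 1)*(u^3 + u^2 - 10*u + 8) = (u - 2)*(u + 1)*(u^2 + 3*u - 4) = (u - 2)*(u - 1)*(u + 1)*(u + 4)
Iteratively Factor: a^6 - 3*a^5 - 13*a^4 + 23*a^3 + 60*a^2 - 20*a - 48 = (a - 3)*(a^5 - 13*a^3 - 16*a^2 + 12*a + 16) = (a - 3)*(a + 1)*(a^4 - a^3 - 12*a^2 - 4*a + 16) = (a - 4)*(a - 3)*(a + 1)*(a^3 + 3*a^2 - 4) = (a - 4)*(a - 3)*(a - 1)*(a + 1)*(a^2 + 4*a + 4) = (a - 4)*(a - 3)*(a - 1)*(a + 1)*(a + 2)*(a + 2)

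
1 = 1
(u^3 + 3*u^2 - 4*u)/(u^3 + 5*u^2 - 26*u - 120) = u*(u - 1)/(u^2 + u - 30)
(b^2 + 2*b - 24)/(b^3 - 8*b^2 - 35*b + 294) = (b - 4)/(b^2 - 14*b + 49)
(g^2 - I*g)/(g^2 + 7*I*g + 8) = g/(g + 8*I)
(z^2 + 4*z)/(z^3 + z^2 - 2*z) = (z + 4)/(z^2 + z - 2)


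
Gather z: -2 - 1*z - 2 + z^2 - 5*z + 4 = z^2 - 6*z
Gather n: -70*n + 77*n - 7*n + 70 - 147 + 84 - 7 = 0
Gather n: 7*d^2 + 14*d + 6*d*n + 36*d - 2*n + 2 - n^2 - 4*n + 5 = 7*d^2 + 50*d - n^2 + n*(6*d - 6) + 7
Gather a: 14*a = 14*a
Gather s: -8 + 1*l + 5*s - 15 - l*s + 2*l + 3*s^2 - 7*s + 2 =3*l + 3*s^2 + s*(-l - 2) - 21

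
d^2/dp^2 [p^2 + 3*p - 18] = 2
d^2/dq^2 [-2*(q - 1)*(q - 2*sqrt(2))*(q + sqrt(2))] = -12*q + 4 + 4*sqrt(2)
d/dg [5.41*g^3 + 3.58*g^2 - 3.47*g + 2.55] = 16.23*g^2 + 7.16*g - 3.47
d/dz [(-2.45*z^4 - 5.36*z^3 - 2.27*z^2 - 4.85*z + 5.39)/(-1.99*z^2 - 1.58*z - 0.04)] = (9.751*z^5 + 22.2794*z^4 + 17.3296*z^3 - 5.4217*z^2 + 21.6338*z + 8.7102)/(3.9601*z^4 + 6.2884*z^3 + 2.6556*z^2 + 0.1264*z + 0.0016)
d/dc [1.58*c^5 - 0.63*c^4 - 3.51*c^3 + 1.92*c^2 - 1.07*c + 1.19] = 7.9*c^4 - 2.52*c^3 - 10.53*c^2 + 3.84*c - 1.07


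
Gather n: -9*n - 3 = -9*n - 3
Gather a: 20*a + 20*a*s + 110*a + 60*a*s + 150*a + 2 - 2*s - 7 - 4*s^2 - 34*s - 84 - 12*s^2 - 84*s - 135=a*(80*s + 280) - 16*s^2 - 120*s - 224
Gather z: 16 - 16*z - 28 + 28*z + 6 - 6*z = 6*z - 6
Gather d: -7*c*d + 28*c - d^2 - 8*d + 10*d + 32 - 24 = 28*c - d^2 + d*(2 - 7*c) + 8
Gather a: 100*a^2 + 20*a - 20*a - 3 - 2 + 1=100*a^2 - 4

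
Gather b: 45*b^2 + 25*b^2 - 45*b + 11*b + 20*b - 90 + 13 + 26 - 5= 70*b^2 - 14*b - 56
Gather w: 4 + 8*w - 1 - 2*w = 6*w + 3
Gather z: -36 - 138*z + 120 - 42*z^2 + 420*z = -42*z^2 + 282*z + 84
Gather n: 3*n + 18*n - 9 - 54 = 21*n - 63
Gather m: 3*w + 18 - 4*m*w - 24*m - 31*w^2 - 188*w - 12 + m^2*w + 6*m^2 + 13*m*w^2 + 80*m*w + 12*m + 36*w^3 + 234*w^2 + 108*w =m^2*(w + 6) + m*(13*w^2 + 76*w - 12) + 36*w^3 + 203*w^2 - 77*w + 6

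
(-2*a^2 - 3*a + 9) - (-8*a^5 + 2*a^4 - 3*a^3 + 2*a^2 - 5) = 8*a^5 - 2*a^4 + 3*a^3 - 4*a^2 - 3*a + 14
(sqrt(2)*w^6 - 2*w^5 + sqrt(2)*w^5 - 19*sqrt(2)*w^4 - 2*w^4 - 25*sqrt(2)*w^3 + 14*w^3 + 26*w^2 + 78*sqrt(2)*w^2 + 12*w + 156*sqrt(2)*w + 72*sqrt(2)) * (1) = sqrt(2)*w^6 - 2*w^5 + sqrt(2)*w^5 - 19*sqrt(2)*w^4 - 2*w^4 - 25*sqrt(2)*w^3 + 14*w^3 + 26*w^2 + 78*sqrt(2)*w^2 + 12*w + 156*sqrt(2)*w + 72*sqrt(2)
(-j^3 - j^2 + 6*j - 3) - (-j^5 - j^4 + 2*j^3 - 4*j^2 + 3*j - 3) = j^5 + j^4 - 3*j^3 + 3*j^2 + 3*j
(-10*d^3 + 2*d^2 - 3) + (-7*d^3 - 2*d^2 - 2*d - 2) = -17*d^3 - 2*d - 5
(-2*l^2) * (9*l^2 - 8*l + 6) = -18*l^4 + 16*l^3 - 12*l^2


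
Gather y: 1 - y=1 - y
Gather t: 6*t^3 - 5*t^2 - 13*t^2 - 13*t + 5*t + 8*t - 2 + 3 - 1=6*t^3 - 18*t^2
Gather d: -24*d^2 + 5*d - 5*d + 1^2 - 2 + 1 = -24*d^2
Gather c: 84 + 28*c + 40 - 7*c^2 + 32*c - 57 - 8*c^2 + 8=-15*c^2 + 60*c + 75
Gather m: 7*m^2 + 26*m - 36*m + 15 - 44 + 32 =7*m^2 - 10*m + 3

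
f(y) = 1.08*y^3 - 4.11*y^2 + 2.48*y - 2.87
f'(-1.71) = 26.01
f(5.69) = 77.13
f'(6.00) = 69.80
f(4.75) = 31.92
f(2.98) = -3.40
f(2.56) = -5.34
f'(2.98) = 6.76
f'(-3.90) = 83.82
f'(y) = 3.24*y^2 - 8.22*y + 2.48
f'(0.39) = -0.23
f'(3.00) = 6.98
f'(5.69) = 60.61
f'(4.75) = 36.54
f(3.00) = -3.26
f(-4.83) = -232.42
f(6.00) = 97.33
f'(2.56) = 2.67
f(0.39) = -2.46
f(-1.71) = -24.53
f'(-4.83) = 117.77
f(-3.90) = -139.12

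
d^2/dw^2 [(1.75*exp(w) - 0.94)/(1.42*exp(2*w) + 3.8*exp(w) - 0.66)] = (3.5287*exp(4*w) - 17.024664*exp(3*w) - 5.37611999999999*exp(2*w) - 12.708472*exp(w) - 1.59522)*exp(w)/(2.863288*exp(6*w) + 22.98696*exp(5*w) + 57.521928*exp(4*w) + 33.50384*exp(3*w) - 26.735544*exp(2*w) + 4.96584*exp(w) - 0.287496)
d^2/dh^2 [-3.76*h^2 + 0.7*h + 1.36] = -7.52000000000000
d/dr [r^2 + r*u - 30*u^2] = 2*r + u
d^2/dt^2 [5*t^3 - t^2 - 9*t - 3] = 30*t - 2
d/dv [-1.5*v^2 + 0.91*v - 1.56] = 0.91 - 3.0*v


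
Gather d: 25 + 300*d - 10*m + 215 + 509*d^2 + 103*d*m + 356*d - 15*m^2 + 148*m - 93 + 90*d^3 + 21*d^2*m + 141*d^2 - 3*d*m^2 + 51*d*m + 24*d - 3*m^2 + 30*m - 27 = 90*d^3 + d^2*(21*m + 650) + d*(-3*m^2 + 154*m + 680) - 18*m^2 + 168*m + 120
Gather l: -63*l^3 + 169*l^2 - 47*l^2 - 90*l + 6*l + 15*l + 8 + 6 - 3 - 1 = -63*l^3 + 122*l^2 - 69*l + 10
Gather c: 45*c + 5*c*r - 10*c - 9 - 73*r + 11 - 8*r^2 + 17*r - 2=c*(5*r + 35) - 8*r^2 - 56*r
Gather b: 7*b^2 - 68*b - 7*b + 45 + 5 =7*b^2 - 75*b + 50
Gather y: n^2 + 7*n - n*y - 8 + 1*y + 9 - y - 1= n^2 - n*y + 7*n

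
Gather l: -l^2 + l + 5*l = -l^2 + 6*l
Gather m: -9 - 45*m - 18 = -45*m - 27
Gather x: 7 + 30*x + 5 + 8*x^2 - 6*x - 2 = 8*x^2 + 24*x + 10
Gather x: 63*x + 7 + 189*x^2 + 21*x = 189*x^2 + 84*x + 7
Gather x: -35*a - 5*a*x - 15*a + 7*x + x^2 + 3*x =-50*a + x^2 + x*(10 - 5*a)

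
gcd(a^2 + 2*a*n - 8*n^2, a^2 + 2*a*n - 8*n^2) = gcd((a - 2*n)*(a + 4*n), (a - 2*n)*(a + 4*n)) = a^2 + 2*a*n - 8*n^2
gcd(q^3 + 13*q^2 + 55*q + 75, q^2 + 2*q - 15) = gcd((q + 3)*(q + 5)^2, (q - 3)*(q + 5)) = q + 5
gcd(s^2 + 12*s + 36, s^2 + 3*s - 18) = s + 6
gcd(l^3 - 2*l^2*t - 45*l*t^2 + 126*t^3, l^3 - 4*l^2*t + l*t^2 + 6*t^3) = -l + 3*t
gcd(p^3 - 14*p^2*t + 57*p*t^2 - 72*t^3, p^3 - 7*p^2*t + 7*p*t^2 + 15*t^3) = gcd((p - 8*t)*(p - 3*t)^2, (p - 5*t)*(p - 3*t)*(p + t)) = p - 3*t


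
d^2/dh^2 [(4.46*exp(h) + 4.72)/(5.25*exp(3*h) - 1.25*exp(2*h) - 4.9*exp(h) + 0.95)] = (491.715*exp(6*h) + 1083.04875*exp(5*h) + 125.17775*exp(4*h) - 529.83675*exp(3*h) - 93.3615*exp(2*h) + 156.5085*exp(h) + 25.99675)*exp(h)/(144.703125*exp(9*h) - 103.359375*exp(8*h) - 380.559375*exp(7*h) + 269.5375*exp(6*h) + 317.7825*exp(5*h) - 232.216875*exp(4*h) - 68.522125*exp(3*h) + 65.044125*exp(2*h) - 13.26675*exp(h) + 0.857375)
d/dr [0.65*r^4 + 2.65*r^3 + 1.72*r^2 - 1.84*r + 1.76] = 2.6*r^3 + 7.95*r^2 + 3.44*r - 1.84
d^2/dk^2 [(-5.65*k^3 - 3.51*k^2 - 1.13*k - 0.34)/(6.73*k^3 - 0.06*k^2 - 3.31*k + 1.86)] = (9.09494701772928e-13*k^7 - 322.519098*k^6 - 1062.252432*k^5 + 197.510694*k^4 + 443.297952*k^3 + 421.53612*k^2 - 92.90592*k - 45.726344)/(304.821217*k^9 - 8.152722*k^8 - 449.685813*k^7 + 260.753634*k^6 + 216.661503*k^5 - 250.555518*k^4 + 35.801009*k^3 + 60.51231*k^2 - 34.353828*k + 6.434856)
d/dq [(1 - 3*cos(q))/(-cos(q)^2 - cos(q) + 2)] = (-3*sin(q)^2 - 2*cos(q) + 8)*sin(q)/(cos(q)^2 + cos(q) - 2)^2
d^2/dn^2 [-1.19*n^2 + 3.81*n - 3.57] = -2.38000000000000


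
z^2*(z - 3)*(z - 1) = z^4 - 4*z^3 + 3*z^2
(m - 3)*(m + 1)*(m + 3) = m^3 + m^2 - 9*m - 9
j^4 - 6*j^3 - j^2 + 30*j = j*(j - 5)*(j - 3)*(j + 2)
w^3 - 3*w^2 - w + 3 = (w - 3)*(w - 1)*(w + 1)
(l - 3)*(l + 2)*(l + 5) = l^3 + 4*l^2 - 11*l - 30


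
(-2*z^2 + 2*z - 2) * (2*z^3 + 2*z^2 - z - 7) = -4*z^5 + 2*z^3 + 8*z^2 - 12*z + 14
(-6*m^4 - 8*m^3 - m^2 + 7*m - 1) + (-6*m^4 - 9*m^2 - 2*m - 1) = -12*m^4 - 8*m^3 - 10*m^2 + 5*m - 2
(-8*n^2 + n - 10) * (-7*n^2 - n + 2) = 56*n^4 + n^3 + 53*n^2 + 12*n - 20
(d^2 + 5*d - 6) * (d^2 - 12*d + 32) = d^4 - 7*d^3 - 34*d^2 + 232*d - 192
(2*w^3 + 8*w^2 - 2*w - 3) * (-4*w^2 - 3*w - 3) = -8*w^5 - 38*w^4 - 22*w^3 - 6*w^2 + 15*w + 9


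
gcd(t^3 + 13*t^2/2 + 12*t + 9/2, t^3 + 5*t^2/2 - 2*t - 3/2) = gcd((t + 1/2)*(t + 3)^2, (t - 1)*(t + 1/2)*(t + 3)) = t^2 + 7*t/2 + 3/2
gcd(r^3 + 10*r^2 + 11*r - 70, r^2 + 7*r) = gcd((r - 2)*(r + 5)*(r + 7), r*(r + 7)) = r + 7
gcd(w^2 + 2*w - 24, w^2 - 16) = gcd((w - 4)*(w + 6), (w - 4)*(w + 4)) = w - 4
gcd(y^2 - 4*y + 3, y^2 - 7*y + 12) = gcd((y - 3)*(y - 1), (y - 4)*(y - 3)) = y - 3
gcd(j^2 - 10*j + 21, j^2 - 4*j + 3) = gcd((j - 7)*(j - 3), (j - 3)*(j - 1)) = j - 3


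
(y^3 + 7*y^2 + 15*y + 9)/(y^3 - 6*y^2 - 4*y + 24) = (y^3 + 7*y^2 + 15*y + 9)/(y^3 - 6*y^2 - 4*y + 24)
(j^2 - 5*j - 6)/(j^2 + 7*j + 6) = (j - 6)/(j + 6)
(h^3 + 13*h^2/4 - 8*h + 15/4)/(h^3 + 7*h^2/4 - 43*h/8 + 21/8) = 2*(h + 5)/(2*h + 7)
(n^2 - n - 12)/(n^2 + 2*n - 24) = (n + 3)/(n + 6)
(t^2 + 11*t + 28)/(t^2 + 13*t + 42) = (t + 4)/(t + 6)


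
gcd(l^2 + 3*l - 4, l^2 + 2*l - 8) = l + 4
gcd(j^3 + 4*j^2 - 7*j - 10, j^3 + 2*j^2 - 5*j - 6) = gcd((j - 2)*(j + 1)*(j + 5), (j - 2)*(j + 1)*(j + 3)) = j^2 - j - 2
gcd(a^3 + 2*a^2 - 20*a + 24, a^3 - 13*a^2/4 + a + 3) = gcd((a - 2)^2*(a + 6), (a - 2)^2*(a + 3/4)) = a^2 - 4*a + 4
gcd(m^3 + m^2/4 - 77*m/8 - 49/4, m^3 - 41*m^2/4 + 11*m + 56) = m + 7/4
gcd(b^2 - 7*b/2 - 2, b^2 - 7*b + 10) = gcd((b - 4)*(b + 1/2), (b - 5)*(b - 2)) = 1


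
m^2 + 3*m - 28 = (m - 4)*(m + 7)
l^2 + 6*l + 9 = (l + 3)^2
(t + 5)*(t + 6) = t^2 + 11*t + 30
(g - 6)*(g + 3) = g^2 - 3*g - 18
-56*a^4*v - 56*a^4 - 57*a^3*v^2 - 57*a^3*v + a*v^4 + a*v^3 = (-8*a + v)*(a + v)*(7*a + v)*(a*v + a)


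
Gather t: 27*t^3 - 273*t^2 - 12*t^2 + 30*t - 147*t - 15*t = 27*t^3 - 285*t^2 - 132*t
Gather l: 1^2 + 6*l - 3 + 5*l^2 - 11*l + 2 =5*l^2 - 5*l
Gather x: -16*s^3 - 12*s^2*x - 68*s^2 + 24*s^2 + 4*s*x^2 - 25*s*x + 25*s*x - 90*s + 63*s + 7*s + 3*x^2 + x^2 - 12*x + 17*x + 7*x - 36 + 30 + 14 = -16*s^3 - 44*s^2 - 20*s + x^2*(4*s + 4) + x*(12 - 12*s^2) + 8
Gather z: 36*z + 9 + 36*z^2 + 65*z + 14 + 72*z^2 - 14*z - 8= 108*z^2 + 87*z + 15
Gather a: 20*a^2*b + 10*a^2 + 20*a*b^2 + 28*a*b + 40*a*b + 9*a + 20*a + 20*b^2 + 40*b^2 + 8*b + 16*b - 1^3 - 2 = a^2*(20*b + 10) + a*(20*b^2 + 68*b + 29) + 60*b^2 + 24*b - 3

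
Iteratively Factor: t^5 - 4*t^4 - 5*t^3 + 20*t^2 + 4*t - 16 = (t - 4)*(t^4 - 5*t^2 + 4) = (t - 4)*(t + 1)*(t^3 - t^2 - 4*t + 4) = (t - 4)*(t - 1)*(t + 1)*(t^2 - 4) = (t - 4)*(t - 2)*(t - 1)*(t + 1)*(t + 2)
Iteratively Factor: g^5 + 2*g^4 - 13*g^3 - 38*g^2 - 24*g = (g + 3)*(g^4 - g^3 - 10*g^2 - 8*g) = (g + 2)*(g + 3)*(g^3 - 3*g^2 - 4*g) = (g - 4)*(g + 2)*(g + 3)*(g^2 + g) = (g - 4)*(g + 1)*(g + 2)*(g + 3)*(g)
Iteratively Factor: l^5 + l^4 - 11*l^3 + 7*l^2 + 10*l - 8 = (l + 1)*(l^4 - 11*l^2 + 18*l - 8) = (l + 1)*(l + 4)*(l^3 - 4*l^2 + 5*l - 2) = (l - 1)*(l + 1)*(l + 4)*(l^2 - 3*l + 2) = (l - 2)*(l - 1)*(l + 1)*(l + 4)*(l - 1)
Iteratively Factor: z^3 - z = (z)*(z^2 - 1) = z*(z + 1)*(z - 1)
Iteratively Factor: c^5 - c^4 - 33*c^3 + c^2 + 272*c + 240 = (c - 4)*(c^4 + 3*c^3 - 21*c^2 - 83*c - 60) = (c - 4)*(c + 3)*(c^3 - 21*c - 20) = (c - 4)*(c + 3)*(c + 4)*(c^2 - 4*c - 5) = (c - 4)*(c + 1)*(c + 3)*(c + 4)*(c - 5)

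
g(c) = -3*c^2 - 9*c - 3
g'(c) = -6*c - 9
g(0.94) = -14.11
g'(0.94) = -14.64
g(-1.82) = 3.44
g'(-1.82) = 1.92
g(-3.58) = -9.23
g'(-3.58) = 12.48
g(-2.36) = 1.53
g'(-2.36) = 5.16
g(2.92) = -54.86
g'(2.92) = -26.52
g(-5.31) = -39.80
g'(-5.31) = 22.86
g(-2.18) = 2.36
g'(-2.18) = 4.08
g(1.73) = -27.55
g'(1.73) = -19.38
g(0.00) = -3.00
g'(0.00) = -9.00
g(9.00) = -327.00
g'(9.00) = -63.00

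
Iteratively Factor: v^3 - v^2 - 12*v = (v + 3)*(v^2 - 4*v) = (v - 4)*(v + 3)*(v)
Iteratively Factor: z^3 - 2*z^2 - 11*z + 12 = (z - 4)*(z^2 + 2*z - 3) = (z - 4)*(z + 3)*(z - 1)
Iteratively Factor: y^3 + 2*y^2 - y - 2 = (y + 2)*(y^2 - 1) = (y - 1)*(y + 2)*(y + 1)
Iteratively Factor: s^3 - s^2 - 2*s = (s - 2)*(s^2 + s) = s*(s - 2)*(s + 1)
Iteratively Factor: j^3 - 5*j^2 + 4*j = (j - 4)*(j^2 - j) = j*(j - 4)*(j - 1)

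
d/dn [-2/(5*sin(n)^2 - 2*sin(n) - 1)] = 4*(5*sin(n) - 1)*cos(n)/(-5*sin(n)^2 + 2*sin(n) + 1)^2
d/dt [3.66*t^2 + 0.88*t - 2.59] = 7.32*t + 0.88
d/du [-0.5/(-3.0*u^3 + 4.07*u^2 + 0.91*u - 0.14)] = (-4.5*u^2 + 4.07*u + 0.455)/(3.0*u^3 - 4.07*u^2 - 0.91*u + 0.14)^2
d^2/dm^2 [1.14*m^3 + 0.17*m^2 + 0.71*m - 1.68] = 6.84*m + 0.34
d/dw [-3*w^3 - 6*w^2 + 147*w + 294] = -9*w^2 - 12*w + 147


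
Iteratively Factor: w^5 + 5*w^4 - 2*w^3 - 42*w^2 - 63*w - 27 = (w + 1)*(w^4 + 4*w^3 - 6*w^2 - 36*w - 27) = (w + 1)*(w + 3)*(w^3 + w^2 - 9*w - 9) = (w + 1)^2*(w + 3)*(w^2 - 9) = (w + 1)^2*(w + 3)^2*(w - 3)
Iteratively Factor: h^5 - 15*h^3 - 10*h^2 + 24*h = (h - 4)*(h^4 + 4*h^3 + h^2 - 6*h) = h*(h - 4)*(h^3 + 4*h^2 + h - 6) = h*(h - 4)*(h - 1)*(h^2 + 5*h + 6) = h*(h - 4)*(h - 1)*(h + 3)*(h + 2)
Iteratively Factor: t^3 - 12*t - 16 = (t - 4)*(t^2 + 4*t + 4) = (t - 4)*(t + 2)*(t + 2)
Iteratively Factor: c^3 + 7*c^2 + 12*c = (c + 3)*(c^2 + 4*c) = (c + 3)*(c + 4)*(c)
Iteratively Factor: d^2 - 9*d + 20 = (d - 5)*(d - 4)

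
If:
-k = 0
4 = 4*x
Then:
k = 0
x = 1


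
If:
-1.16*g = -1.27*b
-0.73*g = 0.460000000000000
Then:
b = -0.58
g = -0.63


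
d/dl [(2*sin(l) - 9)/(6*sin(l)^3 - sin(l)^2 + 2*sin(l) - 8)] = 2*(-12*sin(l)^3 + 82*sin(l)^2 - 9*sin(l) + 1)*cos(l)/(6*sin(l)^3 - sin(l)^2 + 2*sin(l) - 8)^2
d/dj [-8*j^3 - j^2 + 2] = 2*j*(-12*j - 1)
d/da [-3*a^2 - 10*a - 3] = -6*a - 10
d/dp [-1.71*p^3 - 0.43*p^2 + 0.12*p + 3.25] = -5.13*p^2 - 0.86*p + 0.12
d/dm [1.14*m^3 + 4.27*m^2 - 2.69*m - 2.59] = 3.42*m^2 + 8.54*m - 2.69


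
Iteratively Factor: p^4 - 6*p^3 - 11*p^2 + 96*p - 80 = (p - 1)*(p^3 - 5*p^2 - 16*p + 80) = (p - 4)*(p - 1)*(p^2 - p - 20) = (p - 4)*(p - 1)*(p + 4)*(p - 5)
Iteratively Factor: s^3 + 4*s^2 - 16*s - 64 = (s + 4)*(s^2 - 16) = (s + 4)^2*(s - 4)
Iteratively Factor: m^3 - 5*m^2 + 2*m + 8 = (m - 2)*(m^2 - 3*m - 4) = (m - 2)*(m + 1)*(m - 4)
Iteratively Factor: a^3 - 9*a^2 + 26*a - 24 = (a - 4)*(a^2 - 5*a + 6) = (a - 4)*(a - 3)*(a - 2)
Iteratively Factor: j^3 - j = (j - 1)*(j^2 + j) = (j - 1)*(j + 1)*(j)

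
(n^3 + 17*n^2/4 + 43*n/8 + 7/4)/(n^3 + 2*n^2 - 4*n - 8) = (8*n^2 + 18*n + 7)/(8*(n^2 - 4))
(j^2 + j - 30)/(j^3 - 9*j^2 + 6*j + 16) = (j^2 + j - 30)/(j^3 - 9*j^2 + 6*j + 16)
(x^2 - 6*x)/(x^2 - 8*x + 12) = x/(x - 2)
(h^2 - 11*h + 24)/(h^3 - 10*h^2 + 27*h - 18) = (h - 8)/(h^2 - 7*h + 6)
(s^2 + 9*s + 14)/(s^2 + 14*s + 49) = (s + 2)/(s + 7)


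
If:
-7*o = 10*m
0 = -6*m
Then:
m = 0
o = 0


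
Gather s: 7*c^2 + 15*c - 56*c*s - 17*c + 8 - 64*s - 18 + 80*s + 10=7*c^2 - 2*c + s*(16 - 56*c)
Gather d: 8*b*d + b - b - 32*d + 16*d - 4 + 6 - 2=d*(8*b - 16)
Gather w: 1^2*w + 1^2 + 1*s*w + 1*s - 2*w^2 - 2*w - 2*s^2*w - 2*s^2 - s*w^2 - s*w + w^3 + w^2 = -2*s^2 + s + w^3 + w^2*(-s - 1) + w*(-2*s^2 - 1) + 1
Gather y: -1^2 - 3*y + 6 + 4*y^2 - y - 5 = 4*y^2 - 4*y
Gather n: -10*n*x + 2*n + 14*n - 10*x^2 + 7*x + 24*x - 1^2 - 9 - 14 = n*(16 - 10*x) - 10*x^2 + 31*x - 24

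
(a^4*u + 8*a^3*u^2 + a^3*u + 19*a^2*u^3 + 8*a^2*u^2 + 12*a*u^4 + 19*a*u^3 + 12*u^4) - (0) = a^4*u + 8*a^3*u^2 + a^3*u + 19*a^2*u^3 + 8*a^2*u^2 + 12*a*u^4 + 19*a*u^3 + 12*u^4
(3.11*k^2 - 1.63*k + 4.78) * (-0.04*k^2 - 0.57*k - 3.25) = -0.1244*k^4 - 1.7075*k^3 - 9.3696*k^2 + 2.5729*k - 15.535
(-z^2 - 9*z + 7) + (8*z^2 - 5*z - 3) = 7*z^2 - 14*z + 4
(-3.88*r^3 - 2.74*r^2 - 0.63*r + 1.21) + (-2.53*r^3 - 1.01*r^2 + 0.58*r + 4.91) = -6.41*r^3 - 3.75*r^2 - 0.05*r + 6.12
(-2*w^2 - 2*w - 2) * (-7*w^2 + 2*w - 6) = 14*w^4 + 10*w^3 + 22*w^2 + 8*w + 12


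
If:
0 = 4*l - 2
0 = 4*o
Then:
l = 1/2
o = 0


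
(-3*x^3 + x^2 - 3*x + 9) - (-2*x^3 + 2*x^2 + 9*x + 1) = -x^3 - x^2 - 12*x + 8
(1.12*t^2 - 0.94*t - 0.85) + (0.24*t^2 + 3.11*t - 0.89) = 1.36*t^2 + 2.17*t - 1.74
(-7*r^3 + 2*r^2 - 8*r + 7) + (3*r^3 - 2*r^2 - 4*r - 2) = -4*r^3 - 12*r + 5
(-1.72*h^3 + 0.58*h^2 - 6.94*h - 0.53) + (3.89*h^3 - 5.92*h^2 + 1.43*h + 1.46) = 2.17*h^3 - 5.34*h^2 - 5.51*h + 0.93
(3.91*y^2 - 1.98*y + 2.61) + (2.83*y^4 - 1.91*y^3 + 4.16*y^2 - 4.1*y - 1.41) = 2.83*y^4 - 1.91*y^3 + 8.07*y^2 - 6.08*y + 1.2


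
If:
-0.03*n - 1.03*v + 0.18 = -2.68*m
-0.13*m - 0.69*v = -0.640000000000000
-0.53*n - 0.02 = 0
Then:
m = 0.27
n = -0.04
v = 0.88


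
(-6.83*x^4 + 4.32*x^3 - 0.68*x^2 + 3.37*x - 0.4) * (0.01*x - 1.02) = -0.0683*x^5 + 7.0098*x^4 - 4.4132*x^3 + 0.7273*x^2 - 3.4414*x + 0.408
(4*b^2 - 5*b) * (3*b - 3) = 12*b^3 - 27*b^2 + 15*b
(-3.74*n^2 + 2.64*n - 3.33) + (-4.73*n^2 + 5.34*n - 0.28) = -8.47*n^2 + 7.98*n - 3.61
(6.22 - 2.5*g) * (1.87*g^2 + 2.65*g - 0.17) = -4.675*g^3 + 5.0064*g^2 + 16.908*g - 1.0574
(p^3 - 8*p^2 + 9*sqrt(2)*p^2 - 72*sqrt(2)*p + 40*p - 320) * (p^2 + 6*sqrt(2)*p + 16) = p^5 - 8*p^4 + 15*sqrt(2)*p^4 - 120*sqrt(2)*p^3 + 164*p^3 - 1312*p^2 + 384*sqrt(2)*p^2 - 3072*sqrt(2)*p + 640*p - 5120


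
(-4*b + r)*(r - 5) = -4*b*r + 20*b + r^2 - 5*r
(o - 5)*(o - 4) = o^2 - 9*o + 20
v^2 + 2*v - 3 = (v - 1)*(v + 3)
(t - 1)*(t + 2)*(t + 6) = t^3 + 7*t^2 + 4*t - 12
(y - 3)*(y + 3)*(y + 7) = y^3 + 7*y^2 - 9*y - 63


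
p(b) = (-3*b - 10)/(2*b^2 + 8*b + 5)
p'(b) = (-4*b - 8)*(-3*b - 10)/(2*b^2 + 8*b + 5)^2 - 3/(2*b^2 + 8*b + 5) = (6*b^2 + 40*b + 65)/(4*b^4 + 32*b^3 + 84*b^2 + 80*b + 25)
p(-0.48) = -5.28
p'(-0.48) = 17.96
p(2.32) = -0.49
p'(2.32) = 0.16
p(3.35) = -0.37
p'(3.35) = 0.09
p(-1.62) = 1.90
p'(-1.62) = 2.17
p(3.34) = -0.37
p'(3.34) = 0.09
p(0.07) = -1.83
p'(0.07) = 2.19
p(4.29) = -0.30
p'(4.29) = 0.06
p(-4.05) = 0.40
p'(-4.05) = 0.05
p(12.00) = -0.12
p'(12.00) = 0.01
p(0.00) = -2.00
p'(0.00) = 2.60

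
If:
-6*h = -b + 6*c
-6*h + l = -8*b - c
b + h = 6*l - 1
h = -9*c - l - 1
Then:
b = 12/97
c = -15/97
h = 17/97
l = 21/97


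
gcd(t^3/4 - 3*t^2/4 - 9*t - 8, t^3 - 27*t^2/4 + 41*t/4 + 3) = 1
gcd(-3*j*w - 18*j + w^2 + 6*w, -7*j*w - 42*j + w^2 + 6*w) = w + 6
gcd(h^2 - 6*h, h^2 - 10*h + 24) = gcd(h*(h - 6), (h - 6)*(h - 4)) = h - 6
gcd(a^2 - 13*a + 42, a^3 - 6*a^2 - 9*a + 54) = a - 6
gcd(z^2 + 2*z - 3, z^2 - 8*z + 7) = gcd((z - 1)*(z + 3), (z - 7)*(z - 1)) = z - 1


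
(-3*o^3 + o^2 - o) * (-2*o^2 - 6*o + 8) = 6*o^5 + 16*o^4 - 28*o^3 + 14*o^2 - 8*o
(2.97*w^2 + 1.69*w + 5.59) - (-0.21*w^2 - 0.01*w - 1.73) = 3.18*w^2 + 1.7*w + 7.32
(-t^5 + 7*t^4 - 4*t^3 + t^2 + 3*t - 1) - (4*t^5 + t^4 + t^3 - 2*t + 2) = -5*t^5 + 6*t^4 - 5*t^3 + t^2 + 5*t - 3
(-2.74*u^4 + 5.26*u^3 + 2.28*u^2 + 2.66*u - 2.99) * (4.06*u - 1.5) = -11.1244*u^5 + 25.4656*u^4 + 1.3668*u^3 + 7.3796*u^2 - 16.1294*u + 4.485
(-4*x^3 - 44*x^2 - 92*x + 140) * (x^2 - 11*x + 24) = -4*x^5 + 296*x^3 + 96*x^2 - 3748*x + 3360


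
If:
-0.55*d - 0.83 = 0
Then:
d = -1.51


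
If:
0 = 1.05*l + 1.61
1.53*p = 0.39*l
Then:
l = -1.53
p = -0.39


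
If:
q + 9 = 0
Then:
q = -9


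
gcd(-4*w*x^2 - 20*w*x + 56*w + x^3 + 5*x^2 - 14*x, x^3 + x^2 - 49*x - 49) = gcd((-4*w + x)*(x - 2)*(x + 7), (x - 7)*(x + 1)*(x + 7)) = x + 7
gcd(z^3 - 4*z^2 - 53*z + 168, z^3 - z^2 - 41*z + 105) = z^2 + 4*z - 21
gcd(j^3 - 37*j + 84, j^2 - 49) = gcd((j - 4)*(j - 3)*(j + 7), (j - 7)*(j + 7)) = j + 7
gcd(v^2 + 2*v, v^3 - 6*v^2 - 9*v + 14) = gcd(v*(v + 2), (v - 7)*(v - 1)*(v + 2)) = v + 2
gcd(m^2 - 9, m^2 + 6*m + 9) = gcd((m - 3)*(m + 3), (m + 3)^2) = m + 3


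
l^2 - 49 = (l - 7)*(l + 7)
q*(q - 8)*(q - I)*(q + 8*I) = q^4 - 8*q^3 + 7*I*q^3 + 8*q^2 - 56*I*q^2 - 64*q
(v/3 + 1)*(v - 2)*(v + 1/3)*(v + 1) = v^4/3 + 7*v^3/9 - 13*v^2/9 - 23*v/9 - 2/3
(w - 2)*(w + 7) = w^2 + 5*w - 14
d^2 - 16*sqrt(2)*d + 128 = (d - 8*sqrt(2))^2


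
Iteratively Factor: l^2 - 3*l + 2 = (l - 2)*(l - 1)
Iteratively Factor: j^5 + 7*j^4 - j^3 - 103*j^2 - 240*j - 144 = (j + 3)*(j^4 + 4*j^3 - 13*j^2 - 64*j - 48) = (j + 1)*(j + 3)*(j^3 + 3*j^2 - 16*j - 48) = (j + 1)*(j + 3)^2*(j^2 - 16) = (j - 4)*(j + 1)*(j + 3)^2*(j + 4)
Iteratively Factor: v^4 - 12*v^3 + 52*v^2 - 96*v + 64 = (v - 2)*(v^3 - 10*v^2 + 32*v - 32) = (v - 4)*(v - 2)*(v^2 - 6*v + 8) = (v - 4)*(v - 2)^2*(v - 4)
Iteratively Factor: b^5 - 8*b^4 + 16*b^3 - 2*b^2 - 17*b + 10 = (b - 2)*(b^4 - 6*b^3 + 4*b^2 + 6*b - 5) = (b - 2)*(b - 1)*(b^3 - 5*b^2 - b + 5) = (b - 2)*(b - 1)^2*(b^2 - 4*b - 5) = (b - 5)*(b - 2)*(b - 1)^2*(b + 1)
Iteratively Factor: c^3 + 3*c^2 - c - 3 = (c - 1)*(c^2 + 4*c + 3) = (c - 1)*(c + 3)*(c + 1)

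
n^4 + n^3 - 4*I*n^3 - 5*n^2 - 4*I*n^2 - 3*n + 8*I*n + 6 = (n - 1)*(n + 2)*(n - 3*I)*(n - I)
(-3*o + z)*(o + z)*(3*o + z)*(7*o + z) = -63*o^4 - 72*o^3*z - 2*o^2*z^2 + 8*o*z^3 + z^4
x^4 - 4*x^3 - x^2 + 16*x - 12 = (x - 3)*(x - 2)*(x - 1)*(x + 2)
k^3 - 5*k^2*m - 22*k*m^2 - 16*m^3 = (k - 8*m)*(k + m)*(k + 2*m)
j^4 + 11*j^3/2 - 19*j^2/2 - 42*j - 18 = (j - 3)*(j + 1/2)*(j + 2)*(j + 6)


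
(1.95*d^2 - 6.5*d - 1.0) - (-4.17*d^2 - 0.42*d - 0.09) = 6.12*d^2 - 6.08*d - 0.91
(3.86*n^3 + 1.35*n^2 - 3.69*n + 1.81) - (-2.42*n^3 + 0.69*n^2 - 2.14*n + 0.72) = 6.28*n^3 + 0.66*n^2 - 1.55*n + 1.09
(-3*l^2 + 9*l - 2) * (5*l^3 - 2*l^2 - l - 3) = -15*l^5 + 51*l^4 - 25*l^3 + 4*l^2 - 25*l + 6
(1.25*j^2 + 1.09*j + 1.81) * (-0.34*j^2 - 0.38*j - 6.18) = -0.425*j^4 - 0.8456*j^3 - 8.7546*j^2 - 7.424*j - 11.1858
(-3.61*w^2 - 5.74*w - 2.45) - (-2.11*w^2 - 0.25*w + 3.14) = -1.5*w^2 - 5.49*w - 5.59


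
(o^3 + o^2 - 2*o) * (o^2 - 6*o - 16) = o^5 - 5*o^4 - 24*o^3 - 4*o^2 + 32*o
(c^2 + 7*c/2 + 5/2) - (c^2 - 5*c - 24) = 17*c/2 + 53/2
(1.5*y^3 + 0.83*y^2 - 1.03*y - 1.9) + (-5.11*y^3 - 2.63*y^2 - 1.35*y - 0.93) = -3.61*y^3 - 1.8*y^2 - 2.38*y - 2.83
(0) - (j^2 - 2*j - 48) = -j^2 + 2*j + 48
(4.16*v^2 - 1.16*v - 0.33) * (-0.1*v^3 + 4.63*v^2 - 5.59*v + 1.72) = -0.416*v^5 + 19.3768*v^4 - 28.5922*v^3 + 12.1117*v^2 - 0.1505*v - 0.5676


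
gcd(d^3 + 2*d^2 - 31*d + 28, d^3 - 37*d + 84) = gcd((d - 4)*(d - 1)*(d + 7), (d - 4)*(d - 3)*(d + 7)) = d^2 + 3*d - 28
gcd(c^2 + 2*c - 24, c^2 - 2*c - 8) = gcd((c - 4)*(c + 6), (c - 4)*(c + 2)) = c - 4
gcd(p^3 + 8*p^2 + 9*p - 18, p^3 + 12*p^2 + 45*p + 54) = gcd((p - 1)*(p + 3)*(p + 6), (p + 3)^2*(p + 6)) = p^2 + 9*p + 18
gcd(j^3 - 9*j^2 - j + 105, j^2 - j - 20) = j - 5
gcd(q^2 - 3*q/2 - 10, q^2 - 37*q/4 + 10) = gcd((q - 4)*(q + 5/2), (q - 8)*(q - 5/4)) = 1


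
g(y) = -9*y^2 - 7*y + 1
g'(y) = -18*y - 7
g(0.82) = -10.79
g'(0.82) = -21.76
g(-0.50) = 2.25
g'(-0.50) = 2.00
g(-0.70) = 1.49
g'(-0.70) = 5.60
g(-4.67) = -162.59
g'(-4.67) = 77.06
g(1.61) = -33.60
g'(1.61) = -35.98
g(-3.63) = -92.18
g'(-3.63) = 58.34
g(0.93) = -13.29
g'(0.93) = -23.74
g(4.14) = -182.24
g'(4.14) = -81.52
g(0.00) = 1.00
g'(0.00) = -7.00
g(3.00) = -101.00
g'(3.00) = -61.00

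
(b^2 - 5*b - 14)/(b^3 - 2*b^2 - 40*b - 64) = (b - 7)/(b^2 - 4*b - 32)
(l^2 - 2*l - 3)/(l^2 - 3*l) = (l + 1)/l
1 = 1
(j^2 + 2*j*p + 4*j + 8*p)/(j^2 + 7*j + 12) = (j + 2*p)/(j + 3)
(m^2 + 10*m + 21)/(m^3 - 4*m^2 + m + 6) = (m^2 + 10*m + 21)/(m^3 - 4*m^2 + m + 6)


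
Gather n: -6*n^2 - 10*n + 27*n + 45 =-6*n^2 + 17*n + 45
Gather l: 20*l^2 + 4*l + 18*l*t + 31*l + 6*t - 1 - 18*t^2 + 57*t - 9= 20*l^2 + l*(18*t + 35) - 18*t^2 + 63*t - 10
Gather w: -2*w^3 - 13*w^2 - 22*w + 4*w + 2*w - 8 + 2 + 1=-2*w^3 - 13*w^2 - 16*w - 5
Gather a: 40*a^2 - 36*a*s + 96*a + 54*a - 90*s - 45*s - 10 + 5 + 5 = 40*a^2 + a*(150 - 36*s) - 135*s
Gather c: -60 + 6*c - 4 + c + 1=7*c - 63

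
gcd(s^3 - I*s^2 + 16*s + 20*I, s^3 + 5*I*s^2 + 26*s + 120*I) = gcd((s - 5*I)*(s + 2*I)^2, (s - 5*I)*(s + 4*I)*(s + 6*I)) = s - 5*I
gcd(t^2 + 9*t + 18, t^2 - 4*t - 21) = t + 3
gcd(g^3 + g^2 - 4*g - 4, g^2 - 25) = 1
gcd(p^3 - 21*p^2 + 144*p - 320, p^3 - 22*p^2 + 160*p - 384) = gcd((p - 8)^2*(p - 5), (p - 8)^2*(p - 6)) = p^2 - 16*p + 64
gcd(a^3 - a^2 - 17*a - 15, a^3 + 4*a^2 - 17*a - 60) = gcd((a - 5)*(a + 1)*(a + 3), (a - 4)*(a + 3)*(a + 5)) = a + 3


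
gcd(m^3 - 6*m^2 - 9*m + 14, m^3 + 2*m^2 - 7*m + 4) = m - 1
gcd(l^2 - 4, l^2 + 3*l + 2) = l + 2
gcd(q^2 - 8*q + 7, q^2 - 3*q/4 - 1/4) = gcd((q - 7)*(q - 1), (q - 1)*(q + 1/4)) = q - 1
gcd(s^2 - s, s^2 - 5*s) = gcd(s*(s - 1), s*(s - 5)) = s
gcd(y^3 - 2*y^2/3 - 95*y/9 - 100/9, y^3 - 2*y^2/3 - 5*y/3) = 1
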